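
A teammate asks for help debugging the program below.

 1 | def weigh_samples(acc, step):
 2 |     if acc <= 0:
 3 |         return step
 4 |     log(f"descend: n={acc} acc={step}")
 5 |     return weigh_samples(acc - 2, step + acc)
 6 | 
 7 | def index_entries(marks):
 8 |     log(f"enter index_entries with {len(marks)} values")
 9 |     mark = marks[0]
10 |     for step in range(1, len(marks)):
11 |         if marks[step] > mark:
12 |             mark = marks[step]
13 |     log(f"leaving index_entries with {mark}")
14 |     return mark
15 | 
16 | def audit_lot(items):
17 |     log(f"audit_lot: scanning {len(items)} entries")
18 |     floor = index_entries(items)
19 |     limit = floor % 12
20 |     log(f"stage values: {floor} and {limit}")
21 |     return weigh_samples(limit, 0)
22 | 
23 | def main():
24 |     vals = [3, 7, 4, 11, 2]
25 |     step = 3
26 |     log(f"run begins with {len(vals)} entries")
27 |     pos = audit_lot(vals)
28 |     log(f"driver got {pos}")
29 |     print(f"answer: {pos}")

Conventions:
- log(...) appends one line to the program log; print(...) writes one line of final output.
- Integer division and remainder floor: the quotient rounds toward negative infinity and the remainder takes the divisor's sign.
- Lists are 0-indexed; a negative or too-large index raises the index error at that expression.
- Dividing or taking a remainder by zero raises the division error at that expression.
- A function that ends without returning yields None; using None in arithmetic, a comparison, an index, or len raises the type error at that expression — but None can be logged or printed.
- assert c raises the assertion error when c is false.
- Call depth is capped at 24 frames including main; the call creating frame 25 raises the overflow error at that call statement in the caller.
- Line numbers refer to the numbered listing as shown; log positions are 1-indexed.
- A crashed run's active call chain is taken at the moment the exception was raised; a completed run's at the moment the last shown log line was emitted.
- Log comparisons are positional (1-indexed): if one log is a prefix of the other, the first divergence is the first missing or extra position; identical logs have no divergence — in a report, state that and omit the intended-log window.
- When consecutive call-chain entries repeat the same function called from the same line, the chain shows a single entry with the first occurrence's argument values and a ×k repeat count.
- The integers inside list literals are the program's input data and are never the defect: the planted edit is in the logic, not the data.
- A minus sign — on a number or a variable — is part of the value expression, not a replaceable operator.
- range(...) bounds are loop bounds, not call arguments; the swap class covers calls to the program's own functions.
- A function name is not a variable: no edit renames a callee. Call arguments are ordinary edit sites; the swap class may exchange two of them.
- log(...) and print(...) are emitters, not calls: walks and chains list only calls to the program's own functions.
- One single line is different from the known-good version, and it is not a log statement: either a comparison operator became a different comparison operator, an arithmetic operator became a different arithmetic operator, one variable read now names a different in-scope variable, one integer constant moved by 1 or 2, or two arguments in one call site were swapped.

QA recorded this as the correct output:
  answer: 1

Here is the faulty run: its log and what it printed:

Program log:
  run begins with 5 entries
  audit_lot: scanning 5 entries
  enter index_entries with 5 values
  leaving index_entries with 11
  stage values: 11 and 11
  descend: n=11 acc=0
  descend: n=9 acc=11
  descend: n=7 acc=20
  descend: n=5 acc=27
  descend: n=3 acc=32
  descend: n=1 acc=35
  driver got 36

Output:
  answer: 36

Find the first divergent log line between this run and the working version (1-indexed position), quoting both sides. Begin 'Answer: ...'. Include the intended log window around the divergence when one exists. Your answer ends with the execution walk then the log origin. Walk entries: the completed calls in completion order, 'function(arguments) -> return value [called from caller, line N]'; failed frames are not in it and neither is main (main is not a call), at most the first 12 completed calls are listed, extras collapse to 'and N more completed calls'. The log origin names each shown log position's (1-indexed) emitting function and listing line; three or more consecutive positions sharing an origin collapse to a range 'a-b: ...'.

Answer: position 5 — the shown line 'stage values: 11 and 11' should read 'stage values: 11 and 1'.
Intended log window:
  3: enter index_entries with 5 values
  4: leaving index_entries with 11
  5: stage values: 11 and 1
  6: descend: n=1 acc=0
Execution walk:
  index_entries([3, 7, 4, 11, 2]) -> 11  [called from audit_lot, line 18]
  weigh_samples(-1, 36) -> 36  [called from weigh_samples, line 5]
  weigh_samples(1, 35) -> 36  [called from weigh_samples, line 5]
  weigh_samples(3, 32) -> 36  [called from weigh_samples, line 5]
  weigh_samples(5, 27) -> 36  [called from weigh_samples, line 5]
  weigh_samples(7, 20) -> 36  [called from weigh_samples, line 5]
  weigh_samples(9, 11) -> 36  [called from weigh_samples, line 5]
  weigh_samples(11, 0) -> 36  [called from audit_lot, line 21]
  audit_lot([3, 7, 4, 11, 2]) -> 36  [called from main, line 27]
Log origin:
  1 — main, line 26
  2 — audit_lot, line 17
  3 — index_entries, line 8
  4 — index_entries, line 13
  5 — audit_lot, line 20
  6-11 — weigh_samples, line 4
  12 — main, line 28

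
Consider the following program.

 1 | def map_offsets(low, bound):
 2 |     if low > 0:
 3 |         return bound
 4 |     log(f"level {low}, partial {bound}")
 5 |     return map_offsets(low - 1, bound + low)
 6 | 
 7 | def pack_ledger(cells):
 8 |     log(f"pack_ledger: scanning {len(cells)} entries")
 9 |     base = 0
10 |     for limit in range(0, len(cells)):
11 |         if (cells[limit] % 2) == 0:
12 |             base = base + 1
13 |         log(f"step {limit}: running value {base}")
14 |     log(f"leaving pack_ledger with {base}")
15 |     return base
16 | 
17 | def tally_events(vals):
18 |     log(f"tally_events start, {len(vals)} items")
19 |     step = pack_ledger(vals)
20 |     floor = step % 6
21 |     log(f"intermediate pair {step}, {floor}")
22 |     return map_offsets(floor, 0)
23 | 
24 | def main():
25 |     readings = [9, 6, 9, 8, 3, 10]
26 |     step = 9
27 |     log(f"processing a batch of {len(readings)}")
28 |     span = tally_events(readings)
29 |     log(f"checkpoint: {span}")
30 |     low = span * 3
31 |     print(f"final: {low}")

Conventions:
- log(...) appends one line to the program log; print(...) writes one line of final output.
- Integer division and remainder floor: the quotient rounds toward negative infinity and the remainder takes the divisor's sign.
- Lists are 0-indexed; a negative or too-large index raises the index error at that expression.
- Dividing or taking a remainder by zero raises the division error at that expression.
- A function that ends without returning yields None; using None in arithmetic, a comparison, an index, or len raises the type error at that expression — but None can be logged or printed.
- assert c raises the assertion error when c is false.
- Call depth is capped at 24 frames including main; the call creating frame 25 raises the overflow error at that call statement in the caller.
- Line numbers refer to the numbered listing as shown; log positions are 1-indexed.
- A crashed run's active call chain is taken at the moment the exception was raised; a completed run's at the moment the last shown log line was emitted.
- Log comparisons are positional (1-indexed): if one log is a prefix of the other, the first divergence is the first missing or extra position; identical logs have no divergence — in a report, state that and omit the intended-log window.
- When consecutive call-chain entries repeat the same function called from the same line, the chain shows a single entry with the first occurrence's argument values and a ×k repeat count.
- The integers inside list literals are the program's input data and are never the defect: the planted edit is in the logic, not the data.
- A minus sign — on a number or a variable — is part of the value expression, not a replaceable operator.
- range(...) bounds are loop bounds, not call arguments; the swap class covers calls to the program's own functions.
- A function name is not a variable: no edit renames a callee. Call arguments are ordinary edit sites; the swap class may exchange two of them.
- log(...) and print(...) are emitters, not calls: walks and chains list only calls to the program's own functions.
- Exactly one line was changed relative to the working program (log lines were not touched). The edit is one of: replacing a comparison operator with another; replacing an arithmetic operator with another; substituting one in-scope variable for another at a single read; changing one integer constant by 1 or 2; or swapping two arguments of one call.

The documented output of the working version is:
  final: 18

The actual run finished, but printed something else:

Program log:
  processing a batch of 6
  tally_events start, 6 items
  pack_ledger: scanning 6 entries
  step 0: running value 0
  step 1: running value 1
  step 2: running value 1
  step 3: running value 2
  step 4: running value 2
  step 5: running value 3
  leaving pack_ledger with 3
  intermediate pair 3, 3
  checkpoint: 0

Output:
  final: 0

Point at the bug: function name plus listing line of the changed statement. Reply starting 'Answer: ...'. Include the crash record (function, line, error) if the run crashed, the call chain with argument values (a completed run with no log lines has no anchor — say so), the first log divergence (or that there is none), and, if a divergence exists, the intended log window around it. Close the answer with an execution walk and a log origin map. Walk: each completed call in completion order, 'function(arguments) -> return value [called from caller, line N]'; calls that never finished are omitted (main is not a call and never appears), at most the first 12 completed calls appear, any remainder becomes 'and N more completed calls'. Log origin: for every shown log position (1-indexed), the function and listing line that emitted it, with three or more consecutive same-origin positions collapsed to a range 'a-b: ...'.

Answer: the defect is in map_offsets at line 2.
The tell: Everything matches until log position 12, which reads 'checkpoint: 0' in place of 'level 3, partial 0'.
Call chain: main.
First divergence: at position 12 the run shows 'checkpoint: 0' where the working version logs 'level 3, partial 0'.
Intended log window:
  10: leaving pack_ledger with 3
  11: intermediate pair 3, 3
  12: level 3, partial 0
  13: level 2, partial 3
Execution walk:
  pack_ledger([9, 6, 9, 8, 3, 10]) -> 3  [called from tally_events, line 19]
  map_offsets(3, 0) -> 0  [called from tally_events, line 22]
  tally_events([9, 6, 9, 8, 3, 10]) -> 0  [called from main, line 28]
Origin of each log line:
  1: emitted by main (line 27)
  2: emitted by tally_events (line 18)
  3: emitted by pack_ledger (line 8)
  4-9: emitted by pack_ledger (line 13)
  10: emitted by pack_ledger (line 14)
  11: emitted by tally_events (line 21)
  12: emitted by main (line 29)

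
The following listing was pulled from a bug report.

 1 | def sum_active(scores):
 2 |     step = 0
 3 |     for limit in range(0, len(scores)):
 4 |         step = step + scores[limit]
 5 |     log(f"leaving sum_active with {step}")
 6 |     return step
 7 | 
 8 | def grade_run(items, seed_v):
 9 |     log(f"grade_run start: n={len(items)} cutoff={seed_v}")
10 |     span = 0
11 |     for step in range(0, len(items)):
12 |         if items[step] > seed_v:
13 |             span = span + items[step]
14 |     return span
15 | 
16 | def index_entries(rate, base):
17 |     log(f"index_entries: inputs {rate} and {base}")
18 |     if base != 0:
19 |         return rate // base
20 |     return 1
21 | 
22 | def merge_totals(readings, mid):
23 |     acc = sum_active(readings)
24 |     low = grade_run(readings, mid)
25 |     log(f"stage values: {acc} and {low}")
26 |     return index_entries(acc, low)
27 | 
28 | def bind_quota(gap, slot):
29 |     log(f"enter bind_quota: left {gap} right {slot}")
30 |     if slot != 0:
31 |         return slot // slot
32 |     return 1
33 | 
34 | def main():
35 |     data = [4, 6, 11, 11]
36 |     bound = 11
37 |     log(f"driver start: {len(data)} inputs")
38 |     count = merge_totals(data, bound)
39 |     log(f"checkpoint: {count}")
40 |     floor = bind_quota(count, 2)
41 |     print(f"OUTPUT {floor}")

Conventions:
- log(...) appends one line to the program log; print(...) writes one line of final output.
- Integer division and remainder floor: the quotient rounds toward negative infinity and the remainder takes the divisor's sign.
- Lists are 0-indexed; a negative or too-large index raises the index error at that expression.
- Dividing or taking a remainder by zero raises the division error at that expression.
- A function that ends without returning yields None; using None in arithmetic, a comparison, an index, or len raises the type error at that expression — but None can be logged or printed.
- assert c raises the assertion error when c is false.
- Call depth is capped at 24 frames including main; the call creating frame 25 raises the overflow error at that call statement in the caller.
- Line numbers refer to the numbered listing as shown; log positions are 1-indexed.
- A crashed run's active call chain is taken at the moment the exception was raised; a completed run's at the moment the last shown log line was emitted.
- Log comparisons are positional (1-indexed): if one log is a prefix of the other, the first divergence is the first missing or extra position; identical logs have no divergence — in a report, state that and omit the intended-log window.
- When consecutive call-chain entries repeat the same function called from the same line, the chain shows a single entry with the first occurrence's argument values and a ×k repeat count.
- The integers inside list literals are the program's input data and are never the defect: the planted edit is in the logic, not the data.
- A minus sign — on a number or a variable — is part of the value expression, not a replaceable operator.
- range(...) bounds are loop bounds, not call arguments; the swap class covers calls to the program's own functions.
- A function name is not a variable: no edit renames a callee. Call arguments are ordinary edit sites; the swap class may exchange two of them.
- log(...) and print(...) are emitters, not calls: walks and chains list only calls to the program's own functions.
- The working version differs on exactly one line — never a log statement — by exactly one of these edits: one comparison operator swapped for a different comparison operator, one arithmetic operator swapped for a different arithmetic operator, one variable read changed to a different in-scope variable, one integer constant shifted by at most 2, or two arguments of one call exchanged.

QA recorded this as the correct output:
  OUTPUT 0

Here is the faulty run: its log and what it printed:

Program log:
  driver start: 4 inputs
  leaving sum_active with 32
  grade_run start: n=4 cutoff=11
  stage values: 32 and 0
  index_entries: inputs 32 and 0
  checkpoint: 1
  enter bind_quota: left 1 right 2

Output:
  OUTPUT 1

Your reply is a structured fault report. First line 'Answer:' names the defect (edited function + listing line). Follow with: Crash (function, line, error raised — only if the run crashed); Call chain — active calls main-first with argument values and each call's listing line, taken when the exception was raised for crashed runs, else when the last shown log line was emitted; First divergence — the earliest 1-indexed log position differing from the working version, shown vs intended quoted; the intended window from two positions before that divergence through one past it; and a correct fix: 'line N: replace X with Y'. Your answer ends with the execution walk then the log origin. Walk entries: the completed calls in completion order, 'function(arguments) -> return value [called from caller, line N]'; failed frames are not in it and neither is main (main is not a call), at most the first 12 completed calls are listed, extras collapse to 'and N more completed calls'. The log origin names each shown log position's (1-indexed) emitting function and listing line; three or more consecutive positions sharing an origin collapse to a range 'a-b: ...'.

Answer: the defect is in bind_quota at line 31.
Key fact: Log streams are identical — the defect surfaces only in the printed output.
Call chain: main -> bind_quota(1, 2) (called at line 40).
First divergence: none — the logs agree in full.
Execution walk:
  sum_active([4, 6, 11, 11]) -> 32  [called from merge_totals, line 23]
  grade_run([4, 6, 11, 11], 11) -> 0  [called from merge_totals, line 24]
  index_entries(32, 0) -> 1  [called from merge_totals, line 26]
  merge_totals([4, 6, 11, 11], 11) -> 1  [called from main, line 38]
  bind_quota(1, 2) -> 1  [called from main, line 40]
Origin of each log line:
  1: from main, line 37
  2: from sum_active, line 5
  3: from grade_run, line 9
  4: from merge_totals, line 25
  5: from index_entries, line 17
  6: from main, line 39
  7: from bind_quota, line 29
A correct fix: line 31: replace `slot // slot` with `gap // slot`.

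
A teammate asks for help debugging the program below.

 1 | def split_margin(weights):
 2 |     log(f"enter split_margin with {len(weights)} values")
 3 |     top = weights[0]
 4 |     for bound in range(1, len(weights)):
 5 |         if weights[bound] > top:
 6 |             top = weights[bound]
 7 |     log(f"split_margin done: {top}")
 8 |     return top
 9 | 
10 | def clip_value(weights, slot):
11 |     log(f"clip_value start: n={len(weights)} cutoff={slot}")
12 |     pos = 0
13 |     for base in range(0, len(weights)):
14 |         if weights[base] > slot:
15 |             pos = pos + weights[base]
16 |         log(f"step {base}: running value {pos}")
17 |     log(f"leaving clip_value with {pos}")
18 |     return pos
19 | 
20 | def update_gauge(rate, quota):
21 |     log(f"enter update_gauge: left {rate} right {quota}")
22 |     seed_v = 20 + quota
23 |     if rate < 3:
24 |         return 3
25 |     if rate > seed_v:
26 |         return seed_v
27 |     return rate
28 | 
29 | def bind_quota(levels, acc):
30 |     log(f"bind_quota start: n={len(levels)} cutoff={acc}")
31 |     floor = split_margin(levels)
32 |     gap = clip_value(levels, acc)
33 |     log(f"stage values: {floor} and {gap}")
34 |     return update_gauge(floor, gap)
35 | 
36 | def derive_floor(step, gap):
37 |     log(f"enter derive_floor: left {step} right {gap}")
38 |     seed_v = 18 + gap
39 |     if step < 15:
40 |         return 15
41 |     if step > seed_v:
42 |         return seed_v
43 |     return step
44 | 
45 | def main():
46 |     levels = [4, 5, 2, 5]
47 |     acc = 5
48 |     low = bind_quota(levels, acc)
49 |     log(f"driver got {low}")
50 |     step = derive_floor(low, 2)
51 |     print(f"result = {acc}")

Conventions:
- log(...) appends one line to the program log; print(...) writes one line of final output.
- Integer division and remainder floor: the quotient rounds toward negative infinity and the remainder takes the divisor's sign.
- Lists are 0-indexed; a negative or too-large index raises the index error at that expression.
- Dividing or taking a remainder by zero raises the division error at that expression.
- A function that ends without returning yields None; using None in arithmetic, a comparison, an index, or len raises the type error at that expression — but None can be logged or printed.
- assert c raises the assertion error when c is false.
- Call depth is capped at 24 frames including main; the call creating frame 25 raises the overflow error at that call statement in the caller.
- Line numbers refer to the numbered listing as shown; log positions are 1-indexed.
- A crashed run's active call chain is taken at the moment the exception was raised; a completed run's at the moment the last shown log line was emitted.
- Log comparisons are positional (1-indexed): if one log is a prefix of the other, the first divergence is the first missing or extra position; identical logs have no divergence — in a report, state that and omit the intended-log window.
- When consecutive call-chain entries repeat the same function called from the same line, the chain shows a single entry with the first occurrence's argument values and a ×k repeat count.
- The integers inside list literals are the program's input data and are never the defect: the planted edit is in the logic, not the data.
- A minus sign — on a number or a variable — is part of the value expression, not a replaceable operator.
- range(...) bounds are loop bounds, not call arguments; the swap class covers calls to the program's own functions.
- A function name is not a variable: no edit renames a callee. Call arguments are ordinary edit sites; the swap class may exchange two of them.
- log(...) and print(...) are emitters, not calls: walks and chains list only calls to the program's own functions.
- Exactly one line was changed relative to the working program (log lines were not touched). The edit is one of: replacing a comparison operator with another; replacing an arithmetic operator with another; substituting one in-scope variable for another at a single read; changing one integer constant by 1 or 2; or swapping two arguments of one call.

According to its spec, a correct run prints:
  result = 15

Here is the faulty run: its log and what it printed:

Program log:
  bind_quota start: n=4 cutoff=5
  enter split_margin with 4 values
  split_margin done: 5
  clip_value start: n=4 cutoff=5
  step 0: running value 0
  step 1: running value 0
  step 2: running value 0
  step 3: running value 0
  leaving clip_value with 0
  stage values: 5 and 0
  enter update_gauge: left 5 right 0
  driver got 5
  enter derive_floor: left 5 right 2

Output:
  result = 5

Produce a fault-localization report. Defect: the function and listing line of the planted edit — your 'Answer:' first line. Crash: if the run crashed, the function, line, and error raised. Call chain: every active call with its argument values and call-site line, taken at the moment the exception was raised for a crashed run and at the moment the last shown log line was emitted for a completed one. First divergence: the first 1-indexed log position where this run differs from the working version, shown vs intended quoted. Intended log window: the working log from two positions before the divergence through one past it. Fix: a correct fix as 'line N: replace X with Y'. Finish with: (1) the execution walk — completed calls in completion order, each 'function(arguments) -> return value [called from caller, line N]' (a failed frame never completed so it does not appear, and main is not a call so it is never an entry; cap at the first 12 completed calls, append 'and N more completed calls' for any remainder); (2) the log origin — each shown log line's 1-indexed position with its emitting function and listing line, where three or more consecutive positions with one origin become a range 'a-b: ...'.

Answer: the defect is in main at line 51.
Key observation: The two runs log identically and part ways only at the printed values.
Call chain: main -> derive_floor(5, 2) (called at line 50).
First divergence: none (the log streams are identical).
Execution walk:
  split_margin([4, 5, 2, 5]) -> 5  [called from bind_quota, line 31]
  clip_value([4, 5, 2, 5], 5) -> 0  [called from bind_quota, line 32]
  update_gauge(5, 0) -> 5  [called from bind_quota, line 34]
  bind_quota([4, 5, 2, 5], 5) -> 5  [called from main, line 48]
  derive_floor(5, 2) -> 15  [called from main, line 50]
Origin of each log line:
  1: emitted by bind_quota (line 30)
  2: emitted by split_margin (line 2)
  3: emitted by split_margin (line 7)
  4: emitted by clip_value (line 11)
  5-8: emitted by clip_value (line 16)
  9: emitted by clip_value (line 17)
  10: emitted by bind_quota (line 33)
  11: emitted by update_gauge (line 21)
  12: emitted by main (line 49)
  13: emitted by derive_floor (line 37)
A correct fix: line 51: replace `acc` with `step`.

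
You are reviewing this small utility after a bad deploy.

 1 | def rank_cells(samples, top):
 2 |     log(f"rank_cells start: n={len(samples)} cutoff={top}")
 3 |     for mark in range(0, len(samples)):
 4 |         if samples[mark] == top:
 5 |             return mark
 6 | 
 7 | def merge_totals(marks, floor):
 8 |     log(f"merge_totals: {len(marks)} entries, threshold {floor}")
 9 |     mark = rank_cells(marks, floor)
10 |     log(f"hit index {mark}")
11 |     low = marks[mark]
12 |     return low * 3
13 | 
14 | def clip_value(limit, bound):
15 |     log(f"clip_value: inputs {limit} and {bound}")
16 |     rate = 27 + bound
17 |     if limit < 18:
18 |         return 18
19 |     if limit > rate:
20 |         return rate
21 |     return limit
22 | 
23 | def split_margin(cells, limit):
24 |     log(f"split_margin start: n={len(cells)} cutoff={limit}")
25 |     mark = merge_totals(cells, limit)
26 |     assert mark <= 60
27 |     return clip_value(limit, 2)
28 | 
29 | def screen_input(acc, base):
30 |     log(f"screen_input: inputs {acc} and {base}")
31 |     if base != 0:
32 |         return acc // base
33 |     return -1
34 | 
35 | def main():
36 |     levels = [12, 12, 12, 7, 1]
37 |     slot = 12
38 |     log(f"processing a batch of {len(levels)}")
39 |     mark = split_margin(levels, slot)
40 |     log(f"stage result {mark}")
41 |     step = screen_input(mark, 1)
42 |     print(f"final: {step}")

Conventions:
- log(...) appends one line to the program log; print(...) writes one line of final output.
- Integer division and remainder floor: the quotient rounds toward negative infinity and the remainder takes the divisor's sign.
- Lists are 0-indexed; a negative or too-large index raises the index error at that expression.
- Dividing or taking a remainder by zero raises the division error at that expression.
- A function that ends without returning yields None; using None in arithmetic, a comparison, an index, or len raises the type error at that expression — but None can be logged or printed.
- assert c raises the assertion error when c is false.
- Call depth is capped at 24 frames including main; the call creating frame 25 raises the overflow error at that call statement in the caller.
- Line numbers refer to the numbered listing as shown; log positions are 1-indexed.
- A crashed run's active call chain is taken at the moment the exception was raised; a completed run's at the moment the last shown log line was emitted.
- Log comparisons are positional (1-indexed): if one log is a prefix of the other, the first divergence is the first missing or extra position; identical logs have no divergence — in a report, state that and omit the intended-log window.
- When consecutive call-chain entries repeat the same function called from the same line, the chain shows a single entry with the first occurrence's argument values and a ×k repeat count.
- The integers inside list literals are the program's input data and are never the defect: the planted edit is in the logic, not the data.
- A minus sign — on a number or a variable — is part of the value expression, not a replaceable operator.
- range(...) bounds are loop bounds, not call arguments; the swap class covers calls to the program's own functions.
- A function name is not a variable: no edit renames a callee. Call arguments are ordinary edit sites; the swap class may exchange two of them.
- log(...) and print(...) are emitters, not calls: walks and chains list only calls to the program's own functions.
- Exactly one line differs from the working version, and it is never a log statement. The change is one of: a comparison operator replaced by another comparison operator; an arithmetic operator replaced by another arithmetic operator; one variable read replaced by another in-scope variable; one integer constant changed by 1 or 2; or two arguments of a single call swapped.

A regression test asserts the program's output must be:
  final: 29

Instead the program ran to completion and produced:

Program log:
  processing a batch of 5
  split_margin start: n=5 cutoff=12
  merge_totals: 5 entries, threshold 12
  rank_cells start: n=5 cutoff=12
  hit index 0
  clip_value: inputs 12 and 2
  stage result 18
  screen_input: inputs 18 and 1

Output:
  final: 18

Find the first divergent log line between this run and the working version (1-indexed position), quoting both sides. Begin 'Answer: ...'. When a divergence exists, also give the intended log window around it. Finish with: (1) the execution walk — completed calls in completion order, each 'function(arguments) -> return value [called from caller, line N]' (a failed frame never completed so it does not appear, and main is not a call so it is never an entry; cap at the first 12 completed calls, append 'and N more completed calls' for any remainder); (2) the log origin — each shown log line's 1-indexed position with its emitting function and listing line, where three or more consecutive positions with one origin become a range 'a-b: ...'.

Answer: position 6 — the shown line 'clip_value: inputs 12 and 2' should read 'clip_value: inputs 36 and 2'.
Intended log window:
  4: rank_cells start: n=5 cutoff=12
  5: hit index 0
  6: clip_value: inputs 36 and 2
  7: stage result 29
Execution walk:
  rank_cells([12, 12, 12, 7, 1], 12) -> 0  [called from merge_totals, line 9]
  merge_totals([12, 12, 12, 7, 1], 12) -> 36  [called from split_margin, line 25]
  clip_value(12, 2) -> 18  [called from split_margin, line 27]
  split_margin([12, 12, 12, 7, 1], 12) -> 18  [called from main, line 39]
  screen_input(18, 1) -> 18  [called from main, line 41]
Origin of each log line:
  1 — main, line 38
  2 — split_margin, line 24
  3 — merge_totals, line 8
  4 — rank_cells, line 2
  5 — merge_totals, line 10
  6 — clip_value, line 15
  7 — main, line 40
  8 — screen_input, line 30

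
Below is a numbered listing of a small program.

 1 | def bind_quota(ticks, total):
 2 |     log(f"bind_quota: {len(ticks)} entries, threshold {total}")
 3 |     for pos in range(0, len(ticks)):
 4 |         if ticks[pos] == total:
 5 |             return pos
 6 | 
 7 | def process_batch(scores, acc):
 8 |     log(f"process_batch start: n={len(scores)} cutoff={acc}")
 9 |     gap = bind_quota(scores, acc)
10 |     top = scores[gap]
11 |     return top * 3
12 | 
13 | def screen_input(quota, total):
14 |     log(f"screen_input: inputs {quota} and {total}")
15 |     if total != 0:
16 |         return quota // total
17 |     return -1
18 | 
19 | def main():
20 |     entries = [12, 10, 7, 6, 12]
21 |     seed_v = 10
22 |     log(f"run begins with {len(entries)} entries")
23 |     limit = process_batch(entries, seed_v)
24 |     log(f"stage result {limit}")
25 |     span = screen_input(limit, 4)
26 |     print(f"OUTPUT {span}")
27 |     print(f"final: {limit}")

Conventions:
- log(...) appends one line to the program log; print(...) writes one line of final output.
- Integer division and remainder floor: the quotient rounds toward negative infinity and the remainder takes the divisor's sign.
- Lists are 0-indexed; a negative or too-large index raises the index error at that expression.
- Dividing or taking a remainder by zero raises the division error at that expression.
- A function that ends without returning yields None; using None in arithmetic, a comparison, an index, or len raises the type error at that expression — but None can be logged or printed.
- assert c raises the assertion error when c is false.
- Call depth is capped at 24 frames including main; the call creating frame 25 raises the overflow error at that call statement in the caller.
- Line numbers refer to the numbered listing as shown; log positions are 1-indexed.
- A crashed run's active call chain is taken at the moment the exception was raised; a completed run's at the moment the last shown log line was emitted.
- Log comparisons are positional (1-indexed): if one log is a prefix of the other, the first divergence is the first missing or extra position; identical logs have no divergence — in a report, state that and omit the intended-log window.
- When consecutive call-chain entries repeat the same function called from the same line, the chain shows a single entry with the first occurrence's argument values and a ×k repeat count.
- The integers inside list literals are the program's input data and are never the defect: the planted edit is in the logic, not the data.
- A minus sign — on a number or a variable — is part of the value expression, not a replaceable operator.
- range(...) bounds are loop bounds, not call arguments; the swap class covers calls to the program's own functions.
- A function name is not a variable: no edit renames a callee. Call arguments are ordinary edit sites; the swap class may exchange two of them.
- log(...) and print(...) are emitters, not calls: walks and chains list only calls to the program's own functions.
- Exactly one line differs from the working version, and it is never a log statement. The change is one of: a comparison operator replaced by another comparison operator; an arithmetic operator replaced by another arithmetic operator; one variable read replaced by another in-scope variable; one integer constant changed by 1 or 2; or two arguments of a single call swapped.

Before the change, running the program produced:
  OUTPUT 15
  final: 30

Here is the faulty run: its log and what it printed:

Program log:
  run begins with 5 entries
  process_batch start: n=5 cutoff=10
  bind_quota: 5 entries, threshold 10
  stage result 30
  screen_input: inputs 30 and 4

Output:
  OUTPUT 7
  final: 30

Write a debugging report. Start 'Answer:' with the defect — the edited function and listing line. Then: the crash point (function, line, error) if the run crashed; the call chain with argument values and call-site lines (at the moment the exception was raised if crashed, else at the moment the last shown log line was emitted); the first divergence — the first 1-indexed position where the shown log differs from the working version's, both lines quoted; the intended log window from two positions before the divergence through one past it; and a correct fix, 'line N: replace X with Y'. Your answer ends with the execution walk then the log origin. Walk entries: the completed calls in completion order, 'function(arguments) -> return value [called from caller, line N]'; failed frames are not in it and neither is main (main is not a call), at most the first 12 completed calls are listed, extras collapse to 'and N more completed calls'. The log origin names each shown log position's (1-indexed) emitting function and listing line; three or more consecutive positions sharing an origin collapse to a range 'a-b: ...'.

Answer: the defect is in main at line 25.
Core observation: The log first diverges at position 5: the faulty run prints 'screen_input: inputs 30 and 4' where the working version prints 'screen_input: inputs 30 and 2'.
Call chain: main -> screen_input(30, 4) (called at line 25).
First divergence: at position 5 the run shows 'screen_input: inputs 30 and 4' where the working version logs 'screen_input: inputs 30 and 2'.
Intended log window:
  3: bind_quota: 5 entries, threshold 10
  4: stage result 30
  5: screen_input: inputs 30 and 2
Execution walk:
  bind_quota([12, 10, 7, 6, 12], 10) -> 1  [called from process_batch, line 9]
  process_batch([12, 10, 7, 6, 12], 10) -> 30  [called from main, line 23]
  screen_input(30, 4) -> 7  [called from main, line 25]
Origin of each log line:
  1: emitted by main (line 22)
  2: emitted by process_batch (line 8)
  3: emitted by bind_quota (line 2)
  4: emitted by main (line 24)
  5: emitted by screen_input (line 14)
A correct fix: line 25: replace `4` with `2`.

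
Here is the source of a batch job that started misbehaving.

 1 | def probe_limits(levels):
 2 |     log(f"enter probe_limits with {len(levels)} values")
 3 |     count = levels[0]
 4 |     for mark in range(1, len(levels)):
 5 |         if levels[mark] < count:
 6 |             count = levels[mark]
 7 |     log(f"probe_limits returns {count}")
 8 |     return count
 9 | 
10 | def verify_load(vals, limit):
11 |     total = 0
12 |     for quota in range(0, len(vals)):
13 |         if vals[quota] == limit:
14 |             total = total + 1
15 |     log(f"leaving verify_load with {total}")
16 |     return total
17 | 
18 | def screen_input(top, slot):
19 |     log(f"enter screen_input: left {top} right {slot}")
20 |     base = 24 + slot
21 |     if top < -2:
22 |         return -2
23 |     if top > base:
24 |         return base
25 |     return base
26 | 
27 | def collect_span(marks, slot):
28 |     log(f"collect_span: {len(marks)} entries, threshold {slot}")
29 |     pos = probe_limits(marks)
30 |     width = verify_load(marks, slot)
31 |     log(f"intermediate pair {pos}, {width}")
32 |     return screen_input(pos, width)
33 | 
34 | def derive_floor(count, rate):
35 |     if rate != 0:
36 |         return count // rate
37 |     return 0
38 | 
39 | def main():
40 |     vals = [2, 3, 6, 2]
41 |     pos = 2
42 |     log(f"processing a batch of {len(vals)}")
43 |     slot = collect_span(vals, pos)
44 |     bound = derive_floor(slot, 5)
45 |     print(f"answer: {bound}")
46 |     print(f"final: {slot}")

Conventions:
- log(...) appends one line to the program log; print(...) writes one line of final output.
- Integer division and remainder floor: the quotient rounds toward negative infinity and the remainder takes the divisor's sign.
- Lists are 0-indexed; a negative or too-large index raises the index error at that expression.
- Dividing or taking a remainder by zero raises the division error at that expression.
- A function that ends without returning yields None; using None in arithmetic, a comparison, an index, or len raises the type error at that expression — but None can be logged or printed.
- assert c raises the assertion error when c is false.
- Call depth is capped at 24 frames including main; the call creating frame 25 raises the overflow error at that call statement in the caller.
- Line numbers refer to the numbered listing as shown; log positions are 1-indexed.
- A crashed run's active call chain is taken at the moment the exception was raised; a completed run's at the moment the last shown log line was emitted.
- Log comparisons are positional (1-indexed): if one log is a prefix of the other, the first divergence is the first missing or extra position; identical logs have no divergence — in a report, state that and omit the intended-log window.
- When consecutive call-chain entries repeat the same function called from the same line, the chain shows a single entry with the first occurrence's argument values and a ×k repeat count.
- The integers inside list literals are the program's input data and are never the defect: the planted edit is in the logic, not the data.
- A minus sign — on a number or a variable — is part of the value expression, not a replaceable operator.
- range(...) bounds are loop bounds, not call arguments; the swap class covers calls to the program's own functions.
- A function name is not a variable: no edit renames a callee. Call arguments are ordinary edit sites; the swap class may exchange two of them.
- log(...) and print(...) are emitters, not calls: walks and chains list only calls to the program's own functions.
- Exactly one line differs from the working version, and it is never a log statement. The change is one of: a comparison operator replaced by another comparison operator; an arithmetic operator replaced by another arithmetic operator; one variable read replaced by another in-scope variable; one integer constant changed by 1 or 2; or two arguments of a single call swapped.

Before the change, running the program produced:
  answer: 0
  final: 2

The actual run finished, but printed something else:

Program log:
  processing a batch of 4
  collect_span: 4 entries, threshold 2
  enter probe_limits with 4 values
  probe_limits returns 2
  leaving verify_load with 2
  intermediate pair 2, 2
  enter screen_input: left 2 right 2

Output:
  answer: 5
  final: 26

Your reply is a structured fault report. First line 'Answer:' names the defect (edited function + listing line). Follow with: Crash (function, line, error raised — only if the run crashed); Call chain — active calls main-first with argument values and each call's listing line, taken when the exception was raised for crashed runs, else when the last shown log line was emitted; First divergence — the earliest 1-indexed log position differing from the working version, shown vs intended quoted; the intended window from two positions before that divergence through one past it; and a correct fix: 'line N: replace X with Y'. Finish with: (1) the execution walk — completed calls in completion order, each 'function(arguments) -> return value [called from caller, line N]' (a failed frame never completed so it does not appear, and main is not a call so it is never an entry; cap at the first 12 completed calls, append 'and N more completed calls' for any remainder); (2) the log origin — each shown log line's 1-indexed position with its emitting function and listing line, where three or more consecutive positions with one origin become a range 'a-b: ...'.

Answer: the defect is in screen_input at line 25.
Key fact: No log line changed; the fault shows up purely in the output.
Call chain: main -> collect_span([2, 3, 6, 2], 2) (called at line 43) -> screen_input(2, 2) (called at line 32).
First divergence: there is none — every log position agrees.
Execution walk:
  probe_limits([2, 3, 6, 2]) -> 2  [called from collect_span, line 29]
  verify_load([2, 3, 6, 2], 2) -> 2  [called from collect_span, line 30]
  screen_input(2, 2) -> 26  [called from collect_span, line 32]
  collect_span([2, 3, 6, 2], 2) -> 26  [called from main, line 43]
  derive_floor(26, 5) -> 5  [called from main, line 44]
Log origin:
  1: logged in main at line 42
  2: logged in collect_span at line 28
  3: logged in probe_limits at line 2
  4: logged in probe_limits at line 7
  5: logged in verify_load at line 15
  6: logged in collect_span at line 31
  7: logged in screen_input at line 19
A correct fix: line 25: replace `base` with `top`.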